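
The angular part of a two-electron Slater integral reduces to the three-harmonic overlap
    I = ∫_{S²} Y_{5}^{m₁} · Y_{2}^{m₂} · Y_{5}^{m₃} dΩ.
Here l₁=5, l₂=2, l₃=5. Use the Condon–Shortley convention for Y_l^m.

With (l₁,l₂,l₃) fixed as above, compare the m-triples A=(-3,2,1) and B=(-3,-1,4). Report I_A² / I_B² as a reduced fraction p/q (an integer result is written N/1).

16/21

Shared (l₁,l₂,l₃)=(5,2,5): N and (l;000)² cancel in I_A²/I_B².
A: Δ = 2!·8!·2!/13! = 1/38610; Racah Σ t=2..2: t=2:+1/5760 = 1/5760; ⇒ 3j(5 2 5; -3 2 1)² = 56/2145, sgn +1
B: Δ = 2!·8!·2!/13! = 1/38610; Racah Σ t=0..1: t=0:+1/80640 t=1:−1/10080 = -1/11520; ⇒ 3j(5 2 5; -3 -1 4)² = 49/1430, sgn +1
I_A²/I_B² = (56/2145)/(49/1430) = 16/21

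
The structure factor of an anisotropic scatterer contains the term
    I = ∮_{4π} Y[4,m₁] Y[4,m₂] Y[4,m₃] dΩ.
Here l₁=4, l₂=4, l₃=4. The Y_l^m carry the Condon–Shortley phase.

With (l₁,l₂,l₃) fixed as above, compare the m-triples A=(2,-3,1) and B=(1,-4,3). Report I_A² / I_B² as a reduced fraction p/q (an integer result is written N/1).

Same 4,4,4: normalisation and zero-m 3j drop out of the ratio.
A: Δ: 4! 4! 4! / 13! → 1/450450; sum: t=0:+1/576 t=1:−1/864 = 1/1728; 3j²(4 4 4; 2 -3 1) = Δ·Π!·Σ² = 5/1287  (sign -1)
B: Δ: 4! 4! 4! / 13! → 1/450450; sum: t=0:+1/3456 = 1/3456; 3j²(4 4 4; 1 -4 3) = Δ·Π!·Σ² = 35/1287  (sign -1)
I_A²/I_B² = (5/1287)/(35/1287) = 1/7

1/7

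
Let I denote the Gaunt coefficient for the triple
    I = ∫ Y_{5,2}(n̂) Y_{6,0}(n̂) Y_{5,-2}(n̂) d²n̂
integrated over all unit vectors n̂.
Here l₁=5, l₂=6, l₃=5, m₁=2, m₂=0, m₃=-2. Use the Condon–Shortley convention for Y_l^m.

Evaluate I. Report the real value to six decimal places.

-0.110455

m-sum 0 ✓  L=16 even ✓  1≤5≤11 ✓
Π(2lᵢ+1) = 11×13×11 = 1573
triangle coeff Δ(5,6,5) = 1/28588560
Σ_t [1,5]: t=1:−1/345600 t=2:+1/13824 t=3:−1/5184 t=4:+1/13824 t=5:−1/345600 = -7/129600
(3j)²=80/7293 [(5 6 5; 0 0 0)], sign=+1
Σ_t [0,3]: t=0:+1/3110400 t=1:−1/57600 t=2:+1/13824 t=3:−1/31104 = 1/43200
(3j)²=108/12155 [(5 6 5; 2 0 -2)], sign=-1
⇒ 4πI² = 576/3757
I = (-1)√(576/3757/(4π)) = -0.11045508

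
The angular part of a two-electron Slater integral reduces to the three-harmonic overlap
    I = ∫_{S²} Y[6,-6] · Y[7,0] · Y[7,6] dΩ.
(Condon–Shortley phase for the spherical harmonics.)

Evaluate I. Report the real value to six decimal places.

-0.087336

m-sum 0 ✓  L=20 even ✓  1≤7≤13 ✓
Π(2lᵢ+1) = 13×15×15 = 2925
triangle coeff Δ(6,7,7) = 1/2444321880
Σ_t [0,6]: t=0:+1/2612736000 t=1:−1/20736000 t=2:+1/1658880 t=3:−1/746496 t=4:+1/1658880 t=5:−1/20736000 t=6:+1/2612736000 = -1/4354560
(3j)²=1000/138567 [(6 7 7; 0 0 0)], sign=+1
Σ_t [6,6]: t=6:+1/2612736000 = 1/2612736000
(3j)²=22/4845 [(6 7 7; -6 0 6)], sign=-1
⇒ 4πI² = 10000/104329
I = (-1)√(10000/104329/(4π)) = -0.08733585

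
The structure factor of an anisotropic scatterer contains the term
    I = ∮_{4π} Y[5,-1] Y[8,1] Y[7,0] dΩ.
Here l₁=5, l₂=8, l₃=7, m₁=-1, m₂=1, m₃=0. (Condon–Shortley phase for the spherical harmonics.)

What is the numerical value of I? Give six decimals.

Checks pass: Σm=0; 20 even; l₃=7∈[3,13].
(2·5+1)(2·8+1)(2·7+1) = 2805
Δ: 6! 4! 10! / 21! → 1/814773960
sum: t=1:−1/87091200 t=2:+1/4976640 t=3:−1/2073600 t=4:+1/4976640 t=5:−1/87091200 = -1/9676800
3j²(5 8 7; 0 0 0) = Δ·Π!·Σ² = 360/46189  (sign +1)
sum: t=2:+1/34836480 t=3:−1/3732480 t=4:+1/2764800 t=5:−1/12441600 t=6:+1/522547200 = 23/522547200
3j²(5 8 7; -1 1 0) = Δ·Π!·Σ² = 529/277134  (sign -1)
combine: 4πI² = 2805·360/46189·529/277134 = 476100/11408683
take √, sign -1: I = -0.05762705

-0.057627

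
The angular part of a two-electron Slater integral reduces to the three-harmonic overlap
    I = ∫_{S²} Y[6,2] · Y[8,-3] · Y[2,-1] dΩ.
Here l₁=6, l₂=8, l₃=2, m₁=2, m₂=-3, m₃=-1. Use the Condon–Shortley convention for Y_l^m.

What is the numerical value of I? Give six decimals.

0.000000

Σmᵢ = -2 ≠ 0, so the φ-integral vanishes; I = 0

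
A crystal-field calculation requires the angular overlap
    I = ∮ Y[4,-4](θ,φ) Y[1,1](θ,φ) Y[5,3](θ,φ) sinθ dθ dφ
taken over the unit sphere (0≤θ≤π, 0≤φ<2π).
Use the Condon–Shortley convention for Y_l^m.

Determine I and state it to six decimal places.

m-sum 0 ✓  L=10 even ✓  3≤5≤5 ✓
Π(2lᵢ+1) = 9×3×11 = 297
triangle coeff Δ(4,1,5) = 1/495
Σ_t [0,0]: t=0:+1/576 = 1/576
(3j)²=5/99 [(4 1 5; 0 0 0)], sign=-1
Σ_t [0,0]: t=0:+1/80640 = 1/80640
(3j)²=1/495 [(4 1 5; -4 1 3)], sign=+1
⇒ 4πI² = 1/33
I = (-1)√(1/33/(4π)) = -0.04910640

-0.049106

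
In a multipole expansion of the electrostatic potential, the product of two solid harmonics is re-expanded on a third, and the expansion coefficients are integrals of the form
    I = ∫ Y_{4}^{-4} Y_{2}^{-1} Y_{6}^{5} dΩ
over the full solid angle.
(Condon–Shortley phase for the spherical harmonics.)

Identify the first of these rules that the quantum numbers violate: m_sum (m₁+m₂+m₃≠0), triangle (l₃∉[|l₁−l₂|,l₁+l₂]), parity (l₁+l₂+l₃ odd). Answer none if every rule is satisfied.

azimuthal sum: -4 − 1 + 5 = 0  ✓
2 ≤ 6 ≤ 6 (triangle on l)  ✓
L = 4 + 2 + 6 = 12 (even)  ✓

none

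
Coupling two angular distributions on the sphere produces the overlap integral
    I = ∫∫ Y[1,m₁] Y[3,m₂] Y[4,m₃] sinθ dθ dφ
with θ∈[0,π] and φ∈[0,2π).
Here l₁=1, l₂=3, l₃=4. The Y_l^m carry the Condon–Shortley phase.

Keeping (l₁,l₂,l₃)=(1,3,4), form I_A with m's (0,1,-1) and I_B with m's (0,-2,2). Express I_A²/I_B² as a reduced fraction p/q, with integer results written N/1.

Shared (l₁,l₂,l₃)=(1,3,4): N and (l;000)² cancel in I_A²/I_B².
A: Δ = 0!·2!·6!/9! = 1/252; Racah Σ t=0..0: t=0:+1/48 = 1/48; ⇒ 3j(1 3 4; 0 1 -1)² = 5/84, sgn -1
B: Δ = 0!·2!·6!/9! = 1/252; Racah Σ t=0..0: t=0:+1/120 = 1/120; ⇒ 3j(1 3 4; 0 -2 2)² = 1/21, sgn +1
I_A²/I_B² = (5/84)/(1/21) = 5/4

5/4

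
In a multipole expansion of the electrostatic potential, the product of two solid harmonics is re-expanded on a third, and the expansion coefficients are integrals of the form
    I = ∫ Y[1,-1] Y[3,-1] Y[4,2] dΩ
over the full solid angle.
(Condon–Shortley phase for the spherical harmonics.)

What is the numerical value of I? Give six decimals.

m-sum 0 ✓  L=8 even ✓  2≤4≤4 ✓
Π(2lᵢ+1) = 3×7×9 = 189
triangle coeff Δ(1,3,4) = 1/252
Σ_t [0,0]: t=0:+1/36 = 1/36
(3j)²=4/63 [(1 3 4; 0 0 0)], sign=+1
Σ_t [0,0]: t=0:+1/96 = 1/96
(3j)²=5/84 [(1 3 4; -1 -1 2)], sign=+1
⇒ 4πI² = 5/7
I = (+1)√(5/7/(4π)) = 0.23841361

0.238414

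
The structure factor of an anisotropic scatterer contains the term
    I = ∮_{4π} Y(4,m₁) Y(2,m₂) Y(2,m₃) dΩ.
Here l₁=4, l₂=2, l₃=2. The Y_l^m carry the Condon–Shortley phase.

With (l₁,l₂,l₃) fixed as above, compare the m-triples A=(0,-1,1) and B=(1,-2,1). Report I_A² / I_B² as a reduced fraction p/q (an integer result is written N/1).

16/5

Same 4,2,2: normalisation and zero-m 3j drop out of the ratio.
A: Δ: 4! 4! 0! / 9! → 1/630; sum: t=1:−1/36 = -1/36; 3j²(4 2 2; 0 -1 1) = Δ·Π!·Σ² = 8/315  (sign +1)
B: Δ: 4! 4! 0! / 9! → 1/630; sum: t=0:+1/144 = 1/144; 3j²(4 2 2; 1 -2 1) = Δ·Π!·Σ² = 1/126  (sign -1)
I_A²/I_B² = (8/315)/(1/126) = 16/5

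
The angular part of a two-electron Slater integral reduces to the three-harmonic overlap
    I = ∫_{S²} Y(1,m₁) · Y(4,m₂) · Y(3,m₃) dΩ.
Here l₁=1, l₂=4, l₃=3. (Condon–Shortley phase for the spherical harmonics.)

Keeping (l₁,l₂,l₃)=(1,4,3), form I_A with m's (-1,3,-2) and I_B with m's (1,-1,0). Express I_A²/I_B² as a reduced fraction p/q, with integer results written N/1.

21/10

Shared (l₁,l₂,l₃)=(1,4,3): N and (l;000)² cancel in I_A²/I_B².
A: Δ = 2!·0!·6!/9! = 1/252; Racah Σ t=2..2: t=2:+1/240 = 1/240; ⇒ 3j(1 4 3; -1 3 -2)² = 1/12, sgn -1
B: Δ = 2!·0!·6!/9! = 1/252; Racah Σ t=0..0: t=0:+1/72 = 1/72; ⇒ 3j(1 4 3; 1 -1 0)² = 5/126, sgn -1
I_A²/I_B² = (1/12)/(5/126) = 21/10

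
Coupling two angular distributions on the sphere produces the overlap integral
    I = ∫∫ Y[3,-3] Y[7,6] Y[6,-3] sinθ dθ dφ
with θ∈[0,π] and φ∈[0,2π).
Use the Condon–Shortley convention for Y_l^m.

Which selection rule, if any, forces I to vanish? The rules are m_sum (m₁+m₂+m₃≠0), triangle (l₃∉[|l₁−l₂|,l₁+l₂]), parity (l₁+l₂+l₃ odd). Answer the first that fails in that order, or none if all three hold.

none

Σmᵢ = 0  ✓
l₃∈[|l₁−l₂|,l₁+l₂]=[4,10], have l₃=6  ✓
Σlᵢ = 16 ⇒ even  ✓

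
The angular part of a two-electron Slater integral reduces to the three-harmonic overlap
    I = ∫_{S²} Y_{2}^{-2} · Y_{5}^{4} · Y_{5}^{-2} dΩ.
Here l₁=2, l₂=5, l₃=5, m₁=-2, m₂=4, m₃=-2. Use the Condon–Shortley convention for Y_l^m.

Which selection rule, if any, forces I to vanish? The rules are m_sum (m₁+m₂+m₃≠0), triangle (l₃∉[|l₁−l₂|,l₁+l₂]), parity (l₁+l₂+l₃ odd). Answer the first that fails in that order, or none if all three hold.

azimuthal sum: -2 + 4 − 2 = 0  ✓
3 ≤ 5 ≤ 7 (triangle on l)  ✓
L = 2 + 5 + 5 = 12 (even)  ✓

none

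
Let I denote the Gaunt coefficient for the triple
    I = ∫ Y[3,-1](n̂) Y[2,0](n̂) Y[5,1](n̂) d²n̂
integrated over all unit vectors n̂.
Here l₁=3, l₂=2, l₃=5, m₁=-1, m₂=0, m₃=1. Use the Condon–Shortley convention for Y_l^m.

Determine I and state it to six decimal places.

Checks pass: Σm=0; 10 even; l₃=5∈[1,5].
(2·3+1)(2·2+1)(2·5+1) = 385
Δ: 0! 6! 4! / 11! → 1/2310
sum: t=0:+1/144 = 1/144
3j²(3 2 5; 0 0 0) = Δ·Π!·Σ² = 10/231  (sign -1)
sum: t=0:+1/192 = 1/192
3j²(3 2 5; -1 0 1) = Δ·Π!·Σ² = 3/77  (sign +1)
combine: 4πI² = 385·10/231·3/77 = 50/77
take √, sign -1: I = -0.22731846

-0.227318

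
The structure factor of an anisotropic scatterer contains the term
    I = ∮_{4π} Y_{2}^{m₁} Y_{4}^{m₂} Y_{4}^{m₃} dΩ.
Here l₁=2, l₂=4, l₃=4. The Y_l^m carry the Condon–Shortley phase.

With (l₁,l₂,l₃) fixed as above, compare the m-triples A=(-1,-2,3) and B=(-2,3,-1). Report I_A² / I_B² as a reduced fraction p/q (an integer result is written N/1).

Shared (l₁,l₂,l₃)=(2,4,4): N and (l;000)² cancel in I_A²/I_B².
A: Δ = 2!·2!·6!/11! = 1/13860; Racah Σ t=1..2: t=1:−1/240 t=2:+1/1440 = -1/288; ⇒ 3j(2 4 4; -1 -2 3)² = 5/132, sgn +1
B: Δ = 2!·2!·6!/11! = 1/13860; Racah Σ t=2..2: t=2:+1/480 = 1/480; ⇒ 3j(2 4 4; -2 3 -1)² = 3/110, sgn -1
I_A²/I_B² = (5/132)/(3/110) = 25/18

25/18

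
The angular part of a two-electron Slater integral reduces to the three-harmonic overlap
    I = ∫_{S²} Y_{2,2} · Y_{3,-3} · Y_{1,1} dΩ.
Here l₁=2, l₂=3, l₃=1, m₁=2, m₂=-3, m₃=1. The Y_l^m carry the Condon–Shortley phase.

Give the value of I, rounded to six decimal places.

-0.319865

Rules hold: Σm=0, L=6 even, 1≤1≤5.
N = 5·7·3 = 105
Δ = 4!·0!·2!/7! = 1/105
Racah Σ t=2..2: t=2:+1/4 = 1/4
⇒ 3j(2 3 1; 0 0 0)² = 3/35, sgn -1
Racah Σ t=0..0: t=0:+1/48 = 1/48
⇒ 3j(2 3 1; 2 -3 1)² = 1/7, sgn +1
4πI² = N·(3j₀)²·(3jₘ)² = 9/7
I = -1·√(1.28571/4π) = -0.31986543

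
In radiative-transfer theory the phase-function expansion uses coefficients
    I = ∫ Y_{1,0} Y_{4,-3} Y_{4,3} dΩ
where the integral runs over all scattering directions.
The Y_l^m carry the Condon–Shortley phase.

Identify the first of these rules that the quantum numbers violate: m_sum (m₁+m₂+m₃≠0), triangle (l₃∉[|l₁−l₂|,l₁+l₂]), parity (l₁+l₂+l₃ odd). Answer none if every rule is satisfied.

parity

Σmᵢ = 0  ✓
l₃∈[|l₁−l₂|,l₁+l₂]=[3,5], have l₃=4  ✓
Σlᵢ = 9 ⇒ odd  ✗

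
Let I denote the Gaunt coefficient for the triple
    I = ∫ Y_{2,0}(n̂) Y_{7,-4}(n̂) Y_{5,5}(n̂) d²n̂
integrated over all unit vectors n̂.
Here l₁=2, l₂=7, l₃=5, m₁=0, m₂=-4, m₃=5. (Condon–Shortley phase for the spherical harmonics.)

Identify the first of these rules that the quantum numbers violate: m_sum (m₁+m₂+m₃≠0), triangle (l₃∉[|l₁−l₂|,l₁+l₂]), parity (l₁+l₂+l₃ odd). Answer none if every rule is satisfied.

m₁+m₂+m₃ = 0 − 4 + 5 = 1  ✗
triangle: |2−7|=5 ≤ l₃=5 ≤ 2+7=9
parity: l₁+l₂+l₃ = 14 is even

m_sum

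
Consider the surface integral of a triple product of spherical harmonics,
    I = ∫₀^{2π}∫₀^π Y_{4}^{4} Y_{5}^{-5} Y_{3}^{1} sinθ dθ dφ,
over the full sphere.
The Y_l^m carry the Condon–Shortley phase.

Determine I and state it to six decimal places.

Checks pass: Σm=0; 12 even; l₃=3∈[1,9].
(2·4+1)(2·5+1)(2·3+1) = 693
Δ: 6! 2! 4! / 13! → 1/180180
sum: t=2:+1/576 t=3:−1/144 t=4:+1/576 = -1/288
3j²(4 5 3; 0 0 0) = Δ·Π!·Σ² = 20/1001  (sign +1)
sum: t=0:+1/34560 = 1/34560
3j²(4 5 3; 4 -5 1) = Δ·Π!·Σ² = 14/429  (sign +1)
combine: 4πI² = 693·20/1001·14/429 = 840/1859
take √, sign +1: I = 0.18962475

0.189625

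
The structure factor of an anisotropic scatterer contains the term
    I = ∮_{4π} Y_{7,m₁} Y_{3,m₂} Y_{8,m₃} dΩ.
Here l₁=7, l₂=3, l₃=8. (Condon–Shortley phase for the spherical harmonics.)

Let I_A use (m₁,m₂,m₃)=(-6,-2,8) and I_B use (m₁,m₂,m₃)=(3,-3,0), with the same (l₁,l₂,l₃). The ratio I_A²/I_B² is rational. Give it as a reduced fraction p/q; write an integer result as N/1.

Shared (l₁,l₂,l₃)=(7,3,8): N and (l;000)² cancel in I_A²/I_B².
A: Δ = 2!·12!·4!/19! = 1/5290740; Racah Σ t=1..1: t=1:−1/11496038400 = -1/11496038400; ⇒ 3j(7 3 8; -6 -2 8)² = 65/2907, sgn -1
B: Δ = 2!·12!·4!/19! = 1/5290740; Racah Σ t=0..0: t=0:+1/46448640 = 1/46448640; ⇒ 3j(7 3 8; 3 -3 0)² = 75/8398, sgn +1
I_A²/I_B² = (65/2907)/(75/8398) = 338/135

338/135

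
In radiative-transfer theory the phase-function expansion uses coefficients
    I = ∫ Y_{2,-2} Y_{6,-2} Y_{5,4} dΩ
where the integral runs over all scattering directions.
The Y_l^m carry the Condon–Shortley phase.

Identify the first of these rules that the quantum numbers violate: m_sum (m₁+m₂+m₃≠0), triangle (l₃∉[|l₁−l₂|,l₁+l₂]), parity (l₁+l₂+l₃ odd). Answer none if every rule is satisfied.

parity

Σmᵢ = 0  ✓
l₃∈[|l₁−l₂|,l₁+l₂]=[4,8], have l₃=5  ✓
Σlᵢ = 13 ⇒ odd  ✗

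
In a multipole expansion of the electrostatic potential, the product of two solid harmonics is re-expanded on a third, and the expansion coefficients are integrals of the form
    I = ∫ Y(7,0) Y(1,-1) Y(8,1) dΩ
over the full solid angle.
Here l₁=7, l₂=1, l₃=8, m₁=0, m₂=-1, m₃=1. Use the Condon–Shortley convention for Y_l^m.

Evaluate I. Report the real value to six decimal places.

-0.183585

m-sum 0 ✓  L=16 even ✓  6≤8≤8 ✓
Π(2lᵢ+1) = 15×3×17 = 765
triangle coeff Δ(7,1,8) = 1/2040
Σ_t [0,0]: t=0:+1/25401600 = 1/25401600
(3j)²=8/255 [(7 1 8; 0 0 0)], sign=+1
Σ_t [0,0]: t=0:+1/50803200 = 1/50803200
(3j)²=3/170 [(7 1 8; 0 -1 1)], sign=-1
⇒ 4πI² = 36/85
I = (-1)√(36/85/(4π)) = -0.18358486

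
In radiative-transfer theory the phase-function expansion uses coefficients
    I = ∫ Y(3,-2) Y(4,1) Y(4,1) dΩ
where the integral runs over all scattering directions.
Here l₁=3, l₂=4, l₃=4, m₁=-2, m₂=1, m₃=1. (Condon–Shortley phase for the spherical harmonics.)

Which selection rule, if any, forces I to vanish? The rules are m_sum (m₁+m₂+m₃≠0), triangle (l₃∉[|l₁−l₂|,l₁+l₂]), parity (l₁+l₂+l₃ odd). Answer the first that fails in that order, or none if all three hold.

m₁+m₂+m₃ = -2 + 1 + 1 = 0  ✓
triangle: |3−4|=1 ≤ l₃=4 ≤ 3+4=7  ✓
parity: l₁+l₂+l₃ = 11 is odd  ✗

parity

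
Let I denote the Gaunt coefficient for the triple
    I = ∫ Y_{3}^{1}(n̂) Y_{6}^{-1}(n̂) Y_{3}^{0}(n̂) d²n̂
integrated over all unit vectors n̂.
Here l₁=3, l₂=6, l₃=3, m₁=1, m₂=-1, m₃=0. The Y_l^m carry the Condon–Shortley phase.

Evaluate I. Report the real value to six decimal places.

-0.221775

Rules hold: Σm=0, L=12 even, 3≤3≤9.
N = 7·13·7 = 637
Δ = 6!·0!·6!/13! = 1/12012
Racah Σ t=3..3: t=3:−1/1296 = -1/1296
⇒ 3j(3 6 3; 0 0 0)² = 100/3003, sgn +1
Racah Σ t=2..2: t=2:+1/1728 = 1/1728
⇒ 3j(3 6 3; 1 -1 0)² = 25/858, sgn -1
4πI² = N·(3j₀)²·(3jₘ)² = 8750/14157
I = -1·√(0.618069/4π) = -0.22177545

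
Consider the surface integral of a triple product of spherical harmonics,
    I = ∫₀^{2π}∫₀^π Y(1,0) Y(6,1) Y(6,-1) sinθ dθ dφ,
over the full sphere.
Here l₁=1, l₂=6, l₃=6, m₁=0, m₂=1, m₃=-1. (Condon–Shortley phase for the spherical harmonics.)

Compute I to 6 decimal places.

0.000000

Σlᵢ=13 odd — θ-integrand is odd under cosθ→−cosθ; I=0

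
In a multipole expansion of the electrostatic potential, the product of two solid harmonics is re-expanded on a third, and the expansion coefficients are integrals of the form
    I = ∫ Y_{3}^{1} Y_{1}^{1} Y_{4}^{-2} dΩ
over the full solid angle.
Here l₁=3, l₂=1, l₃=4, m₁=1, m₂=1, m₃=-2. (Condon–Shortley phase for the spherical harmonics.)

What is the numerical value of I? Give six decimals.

0.238414

Checks pass: Σm=0; 8 even; l₃=4∈[2,4].
(2·3+1)(2·1+1)(2·4+1) = 189
Δ: 0! 6! 2! / 9! → 1/252
sum: t=0:+1/36 = 1/36
3j²(3 1 4; 0 0 0) = Δ·Π!·Σ² = 4/63  (sign +1)
sum: t=0:+1/96 = 1/96
3j²(3 1 4; 1 1 -2) = Δ·Π!·Σ² = 5/84  (sign +1)
combine: 4πI² = 189·4/63·5/84 = 5/7
take √, sign +1: I = 0.23841361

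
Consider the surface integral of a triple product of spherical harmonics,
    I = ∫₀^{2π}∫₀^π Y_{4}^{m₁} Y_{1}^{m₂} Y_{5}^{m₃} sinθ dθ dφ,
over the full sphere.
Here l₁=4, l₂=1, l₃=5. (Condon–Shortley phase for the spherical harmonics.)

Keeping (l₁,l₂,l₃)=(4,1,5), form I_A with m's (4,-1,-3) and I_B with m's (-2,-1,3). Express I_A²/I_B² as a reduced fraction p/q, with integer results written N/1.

Shared (l₁,l₂,l₃)=(4,1,5): N and (l;000)² cancel in I_A²/I_B².
A: Δ = 0!·8!·2!/11! = 1/495; Racah Σ t=0..0: t=0:+1/80640 = 1/80640; ⇒ 3j(4 1 5; 4 -1 -3)² = 1/495, sgn +1
B: Δ = 0!·8!·2!/11! = 1/495; Racah Σ t=0..0: t=0:+1/2880 = 1/2880; ⇒ 3j(4 1 5; -2 -1 3)² = 28/495, sgn +1
I_A²/I_B² = (1/495)/(28/495) = 1/28

1/28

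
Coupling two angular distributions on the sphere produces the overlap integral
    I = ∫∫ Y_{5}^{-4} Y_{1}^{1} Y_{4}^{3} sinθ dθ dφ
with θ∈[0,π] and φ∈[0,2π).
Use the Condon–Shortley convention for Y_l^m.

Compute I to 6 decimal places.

Rules hold: Σm=0, L=10 even, 4≤4≤6.
N = 11·3·9 = 297
Δ = 2!·8!·0!/11! = 1/495
Racah Σ t=1..1: t=1:−1/576 = -1/576
⇒ 3j(5 1 4; 0 0 0)² = 5/99, sgn -1
Racah Σ t=2..2: t=2:+1/10080 = 1/10080
⇒ 3j(5 1 4; -4 1 3)² = 4/55, sgn -1
4πI² = N·(3j₀)²·(3jₘ)² = 12/11
I = +1·√(1.09091/4π) = 0.29463840

0.294638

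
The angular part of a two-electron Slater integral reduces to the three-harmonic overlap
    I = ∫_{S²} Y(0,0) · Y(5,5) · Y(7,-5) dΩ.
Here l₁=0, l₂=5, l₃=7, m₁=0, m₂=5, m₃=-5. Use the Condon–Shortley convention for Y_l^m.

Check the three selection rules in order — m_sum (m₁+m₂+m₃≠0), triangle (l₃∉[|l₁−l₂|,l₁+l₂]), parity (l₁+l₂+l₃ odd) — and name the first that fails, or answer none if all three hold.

m₁+m₂+m₃ = 0 + 5 − 5 = 0  ✓
triangle: |0−5|=5 ≤ l₃=7 ≤ 0+5=5  ✗
parity: l₁+l₂+l₃ = 12 is even

triangle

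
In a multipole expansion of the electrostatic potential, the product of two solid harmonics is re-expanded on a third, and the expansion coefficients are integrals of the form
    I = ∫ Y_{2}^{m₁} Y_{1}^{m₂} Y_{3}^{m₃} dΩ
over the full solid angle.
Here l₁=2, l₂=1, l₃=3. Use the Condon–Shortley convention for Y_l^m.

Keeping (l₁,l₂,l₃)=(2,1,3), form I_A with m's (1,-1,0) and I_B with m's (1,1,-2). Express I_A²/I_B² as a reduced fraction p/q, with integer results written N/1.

3/10

Same 2,1,3: normalisation and zero-m 3j drop out of the ratio.
A: Δ: 0! 4! 2! / 7! → 1/105; sum: t=0:+1/12 = 1/12; 3j²(2 1 3; 1 -1 0) = Δ·Π!·Σ² = 1/35  (sign -1)
B: Δ: 0! 4! 2! / 7! → 1/105; sum: t=0:+1/12 = 1/12; 3j²(2 1 3; 1 1 -2) = Δ·Π!·Σ² = 2/21  (sign -1)
I_A²/I_B² = (1/35)/(2/21) = 3/10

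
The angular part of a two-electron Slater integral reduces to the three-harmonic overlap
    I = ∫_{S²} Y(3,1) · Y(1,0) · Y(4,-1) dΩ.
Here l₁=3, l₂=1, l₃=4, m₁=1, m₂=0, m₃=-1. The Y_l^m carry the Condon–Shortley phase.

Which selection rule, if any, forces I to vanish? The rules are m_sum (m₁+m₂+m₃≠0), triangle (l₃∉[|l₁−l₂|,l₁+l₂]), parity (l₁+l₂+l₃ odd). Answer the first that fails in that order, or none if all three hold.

none

azimuthal sum: 1 + 0 − 1 = 0  ✓
2 ≤ 4 ≤ 4 (triangle on l)  ✓
L = 3 + 1 + 4 = 8 (even)  ✓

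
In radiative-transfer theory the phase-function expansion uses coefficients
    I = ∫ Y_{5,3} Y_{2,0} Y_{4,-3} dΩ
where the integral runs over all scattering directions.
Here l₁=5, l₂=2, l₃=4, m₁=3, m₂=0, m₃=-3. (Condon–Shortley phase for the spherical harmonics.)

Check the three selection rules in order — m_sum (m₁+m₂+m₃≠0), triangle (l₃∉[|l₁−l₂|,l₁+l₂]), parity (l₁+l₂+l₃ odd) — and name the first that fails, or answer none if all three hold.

Σmᵢ = 0  ✓
l₃∈[|l₁−l₂|,l₁+l₂]=[3,7], have l₃=4  ✓
Σlᵢ = 11 ⇒ odd  ✗

parity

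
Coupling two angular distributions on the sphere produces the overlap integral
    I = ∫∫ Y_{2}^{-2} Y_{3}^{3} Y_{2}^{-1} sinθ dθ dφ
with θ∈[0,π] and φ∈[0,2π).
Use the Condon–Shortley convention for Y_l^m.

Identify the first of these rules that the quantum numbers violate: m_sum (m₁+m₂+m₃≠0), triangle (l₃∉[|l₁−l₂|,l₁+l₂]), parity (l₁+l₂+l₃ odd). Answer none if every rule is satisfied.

m₁+m₂+m₃ = -2 + 3 − 1 = 0  ✓
triangle: |2−3|=1 ≤ l₃=2 ≤ 2+3=5  ✓
parity: l₁+l₂+l₃ = 7 is odd  ✗

parity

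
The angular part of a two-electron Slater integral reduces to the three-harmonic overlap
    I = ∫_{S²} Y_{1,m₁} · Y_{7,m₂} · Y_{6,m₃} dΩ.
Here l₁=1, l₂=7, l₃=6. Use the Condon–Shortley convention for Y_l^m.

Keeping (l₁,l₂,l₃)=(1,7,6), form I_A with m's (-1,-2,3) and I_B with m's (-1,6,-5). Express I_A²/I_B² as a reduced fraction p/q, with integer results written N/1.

5/39

Same 1,7,6: normalisation and zero-m 3j drop out of the ratio.
A: Δ: 2! 0! 12! / 15! → 1/1365; sum: t=2:+1/4354560 = 1/4354560; 3j²(1 7 6; -1 -2 3) = Δ·Π!·Σ² = 2/273  (sign -1)
B: Δ: 2! 0! 12! / 15! → 1/1365; sum: t=2:+1/79833600 = 1/79833600; 3j²(1 7 6; -1 6 -5) = Δ·Π!·Σ² = 2/35  (sign -1)
I_A²/I_B² = (2/273)/(2/35) = 5/39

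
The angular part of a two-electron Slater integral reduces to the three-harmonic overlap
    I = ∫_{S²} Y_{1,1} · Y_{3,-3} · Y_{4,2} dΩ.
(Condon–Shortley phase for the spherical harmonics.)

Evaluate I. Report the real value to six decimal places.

Checks pass: Σm=0; 8 even; l₃=4∈[2,4].
(2·1+1)(2·3+1)(2·4+1) = 189
Δ: 0! 2! 6! / 9! → 1/252
sum: t=0:+1/36 = 1/36
3j²(1 3 4; 0 0 0) = Δ·Π!·Σ² = 4/63  (sign +1)
sum: t=0:+1/1440 = 1/1440
3j²(1 3 4; 1 -3 2) = Δ·Π!·Σ² = 1/252  (sign +1)
combine: 4πI² = 189·4/63·1/252 = 1/21
take √, sign +1: I = 0.06155813

0.061558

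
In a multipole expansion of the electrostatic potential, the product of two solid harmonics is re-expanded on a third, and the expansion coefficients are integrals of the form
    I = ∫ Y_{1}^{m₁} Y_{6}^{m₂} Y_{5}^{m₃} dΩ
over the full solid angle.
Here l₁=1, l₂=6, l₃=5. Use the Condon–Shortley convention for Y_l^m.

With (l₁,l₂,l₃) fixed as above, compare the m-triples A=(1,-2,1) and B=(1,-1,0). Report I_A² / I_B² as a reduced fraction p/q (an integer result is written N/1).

l's match ⇒ only the (l;m) 3-j factors differ between A and B.
A: triangle coeff Δ(1,6,5) = 1/858; Σ_t [0,0]: t=0:+1/34560 = 1/34560; (3j)²=14/429 [(1 6 5; 1 -2 1)], sign=+1
B: triangle coeff Δ(1,6,5) = 1/858; Σ_t [0,0]: t=0:+1/28800 = 1/28800; (3j)²=7/286 [(1 6 5; 1 -1 0)], sign=-1
I_A²/I_B² = (14/429)/(7/286) = 4/3

4/3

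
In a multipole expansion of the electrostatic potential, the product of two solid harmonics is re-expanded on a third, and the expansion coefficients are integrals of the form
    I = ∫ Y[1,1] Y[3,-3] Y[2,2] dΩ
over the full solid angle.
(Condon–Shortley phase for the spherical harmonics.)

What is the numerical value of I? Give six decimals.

-0.319865

m-sum 0 ✓  L=6 even ✓  2≤2≤4 ✓
Π(2lᵢ+1) = 3×7×5 = 105
triangle coeff Δ(1,3,2) = 1/105
Σ_t [1,1]: t=1:−1/4 = -1/4
(3j)²=3/35 [(1 3 2; 0 0 0)], sign=-1
Σ_t [0,0]: t=0:+1/48 = 1/48
(3j)²=1/7 [(1 3 2; 1 -3 2)], sign=+1
⇒ 4πI² = 9/7
I = (-1)√(9/7/(4π)) = -0.31986543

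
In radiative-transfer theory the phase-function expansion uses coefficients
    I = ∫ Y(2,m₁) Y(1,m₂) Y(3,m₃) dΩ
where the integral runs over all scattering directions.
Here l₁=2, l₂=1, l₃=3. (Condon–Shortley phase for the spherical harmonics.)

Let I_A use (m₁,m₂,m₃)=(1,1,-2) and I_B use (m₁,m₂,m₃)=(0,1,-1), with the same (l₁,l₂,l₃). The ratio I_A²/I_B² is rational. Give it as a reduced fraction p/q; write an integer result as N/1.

l's match ⇒ only the (l;m) 3-j factors differ between A and B.
A: triangle coeff Δ(2,1,3) = 1/105; Σ_t [0,0]: t=0:+1/12 = 1/12; (3j)²=2/21 [(2 1 3; 1 1 -2)], sign=-1
B: triangle coeff Δ(2,1,3) = 1/105; Σ_t [0,0]: t=0:+1/8 = 1/8; (3j)²=2/35 [(2 1 3; 0 1 -1)], sign=+1
I_A²/I_B² = (2/21)/(2/35) = 5/3

5/3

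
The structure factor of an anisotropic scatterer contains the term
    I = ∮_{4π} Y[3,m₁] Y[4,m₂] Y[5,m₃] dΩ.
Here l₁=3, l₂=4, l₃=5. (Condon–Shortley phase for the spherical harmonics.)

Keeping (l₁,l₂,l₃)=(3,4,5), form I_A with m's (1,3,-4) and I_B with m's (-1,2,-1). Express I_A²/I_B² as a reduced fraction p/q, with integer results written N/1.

294/1849

Same 3,4,5: normalisation and zero-m 3j drop out of the ratio.
A: Δ: 2! 4! 6! / 13! → 1/180180; sum: t=1:−1/4320 t=2:+1/5760 = -1/17280; 3j²(3 4 5; 1 3 -4) = Δ·Π!·Σ² = 7/4290  (sign +1)
B: Δ: 2! 4! 6! / 13! → 1/180180; sum: t=0:+1/34560 t=1:−1/720 t=2:+1/384 = 43/34560; 3j²(3 4 5; -1 2 -1) = Δ·Π!·Σ² = 1849/180180  (sign +1)
I_A²/I_B² = (7/4290)/(1849/180180) = 294/1849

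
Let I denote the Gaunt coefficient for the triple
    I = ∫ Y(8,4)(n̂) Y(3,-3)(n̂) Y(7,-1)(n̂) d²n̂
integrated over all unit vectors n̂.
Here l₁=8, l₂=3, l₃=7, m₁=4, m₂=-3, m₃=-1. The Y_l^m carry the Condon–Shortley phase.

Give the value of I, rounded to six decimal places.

m-sum 0 ✓  L=18 even ✓  5≤7≤11 ✓
Π(2lᵢ+1) = 17×7×15 = 1785
triangle coeff Δ(8,3,7) = 1/5290740
Σ_t [1,3]: t=1:−1/7257600 t=2:+1/2073600 t=3:−1/7257600 = 1/4838400
(3j)²=252/20995 [(8 3 7; 0 0 0)], sign=-1
Σ_t [0,0]: t=0:+1/46448640 = 1/46448640
(3j)²=2475/117572 [(8 3 7; 4 -3 -1)], sign=+1
⇒ 4πI² = 467775/1037153
I = (-1)√(467775/1037153/(4π)) = -0.18944893

-0.189449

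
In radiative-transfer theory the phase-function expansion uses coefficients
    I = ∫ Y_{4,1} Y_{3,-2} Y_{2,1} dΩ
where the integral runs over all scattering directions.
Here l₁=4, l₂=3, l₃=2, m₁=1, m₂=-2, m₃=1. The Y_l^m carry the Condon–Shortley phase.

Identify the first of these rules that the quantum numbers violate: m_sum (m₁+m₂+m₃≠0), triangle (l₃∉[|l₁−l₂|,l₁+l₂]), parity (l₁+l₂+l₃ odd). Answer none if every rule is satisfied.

parity

m₁+m₂+m₃ = 1 − 2 + 1 = 0  ✓
triangle: |4−3|=1 ≤ l₃=2 ≤ 4+3=7  ✓
parity: l₁+l₂+l₃ = 9 is odd  ✗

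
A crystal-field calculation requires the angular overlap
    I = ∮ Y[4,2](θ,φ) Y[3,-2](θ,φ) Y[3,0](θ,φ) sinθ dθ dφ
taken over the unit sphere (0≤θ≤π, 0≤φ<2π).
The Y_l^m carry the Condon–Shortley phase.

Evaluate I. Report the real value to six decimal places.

-0.044418

m-sum 0 ✓  L=10 even ✓  1≤3≤7 ✓
Π(2lᵢ+1) = 9×7×7 = 441
triangle coeff Δ(4,3,3) = 1/34650
Σ_t [1,3]: t=1:−1/72 t=2:+1/16 t=3:−1/72 = 5/144
(3j)²=2/77 [(4 3 3; 0 0 0)], sign=-1
Σ_t [0,1]: t=0:+1/96 t=1:−1/72 = -1/288
(3j)²=1/462 [(4 3 3; 2 -2 0)], sign=+1
⇒ 4πI² = 3/121
I = (-1)√(3/121/(4π)) = -0.04441841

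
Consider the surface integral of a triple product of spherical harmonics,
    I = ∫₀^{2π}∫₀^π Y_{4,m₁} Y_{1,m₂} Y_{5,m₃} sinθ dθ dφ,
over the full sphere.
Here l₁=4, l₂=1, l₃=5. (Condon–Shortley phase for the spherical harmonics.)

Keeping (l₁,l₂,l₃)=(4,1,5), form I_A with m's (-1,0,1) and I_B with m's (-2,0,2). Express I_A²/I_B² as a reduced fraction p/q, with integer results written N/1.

8/7

Shared (l₁,l₂,l₃)=(4,1,5): N and (l;000)² cancel in I_A²/I_B².
A: Δ = 0!·8!·2!/11! = 1/495; Racah Σ t=0..0: t=0:+1/720 = 1/720; ⇒ 3j(4 1 5; -1 0 1)² = 8/165, sgn +1
B: Δ = 0!·8!·2!/11! = 1/495; Racah Σ t=0..0: t=0:+1/1440 = 1/1440; ⇒ 3j(4 1 5; -2 0 2)² = 7/165, sgn -1
I_A²/I_B² = (8/165)/(7/165) = 8/7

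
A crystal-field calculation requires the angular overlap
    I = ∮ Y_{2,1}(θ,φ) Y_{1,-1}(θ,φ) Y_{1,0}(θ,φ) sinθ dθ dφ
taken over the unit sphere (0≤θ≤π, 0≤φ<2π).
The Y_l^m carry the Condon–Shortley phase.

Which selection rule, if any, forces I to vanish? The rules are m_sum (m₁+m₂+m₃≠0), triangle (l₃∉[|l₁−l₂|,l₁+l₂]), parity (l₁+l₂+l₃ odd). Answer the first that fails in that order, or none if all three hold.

azimuthal sum: 1 − 1 + 0 = 0  ✓
1 ≤ 1 ≤ 3 (triangle on l)  ✓
L = 2 + 1 + 1 = 4 (even)  ✓

none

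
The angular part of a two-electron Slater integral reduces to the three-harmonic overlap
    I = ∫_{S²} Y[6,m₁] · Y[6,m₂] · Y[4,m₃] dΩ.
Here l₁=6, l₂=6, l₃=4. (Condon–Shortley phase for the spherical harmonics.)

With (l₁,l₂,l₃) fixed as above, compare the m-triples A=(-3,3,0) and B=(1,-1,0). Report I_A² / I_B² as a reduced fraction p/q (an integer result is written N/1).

729/1024

Same 6,6,4: normalisation and zero-m 3j drop out of the ratio.
A: Δ: 8! 4! 4! / 17! → 1/15315300; sum: t=5:−1/414720 t=6:+1/51840 t=7:−1/80640 t=8:+1/1451520 = 1/193536; 3j²(6 6 4; -3 3 0) = Δ·Π!·Σ² = 81/17017  (sign +1)
B: Δ: 8! 4! 4! / 17! → 1/15315300; sum: t=1:−1/2903040 t=2:+1/51840 t=3:−1/11520 t=4:+1/20736 t=5:−1/414720 = -1/45360; 3j²(6 6 4; 1 -1 0) = Δ·Π!·Σ² = 1024/153153  (sign -1)
I_A²/I_B² = (81/17017)/(1024/153153) = 729/1024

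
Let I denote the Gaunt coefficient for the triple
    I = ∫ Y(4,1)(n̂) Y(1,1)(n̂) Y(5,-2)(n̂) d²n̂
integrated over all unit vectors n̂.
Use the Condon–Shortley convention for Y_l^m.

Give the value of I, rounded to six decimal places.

0.225034

Checks pass: Σm=0; 10 even; l₃=5∈[3,5].
(2·4+1)(2·1+1)(2·5+1) = 297
Δ: 0! 8! 2! / 11! → 1/495
sum: t=0:+1/576 = 1/576
3j²(4 1 5; 0 0 0) = Δ·Π!·Σ² = 5/99  (sign -1)
sum: t=0:+1/1440 = 1/1440
3j²(4 1 5; 1 1 -2) = Δ·Π!·Σ² = 7/165  (sign -1)
combine: 4πI² = 297·5/99·7/165 = 7/11
take √, sign +1: I = 0.22503380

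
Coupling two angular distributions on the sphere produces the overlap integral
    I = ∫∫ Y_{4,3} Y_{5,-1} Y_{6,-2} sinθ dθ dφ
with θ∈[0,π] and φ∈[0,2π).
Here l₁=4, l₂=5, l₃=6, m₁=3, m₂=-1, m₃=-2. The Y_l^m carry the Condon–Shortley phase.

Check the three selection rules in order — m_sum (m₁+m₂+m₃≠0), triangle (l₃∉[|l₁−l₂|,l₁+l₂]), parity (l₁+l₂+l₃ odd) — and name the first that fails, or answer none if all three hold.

parity

m₁+m₂+m₃ = 3 − 1 − 2 = 0  ✓
triangle: |4−5|=1 ≤ l₃=6 ≤ 4+5=9  ✓
parity: l₁+l₂+l₃ = 15 is odd  ✗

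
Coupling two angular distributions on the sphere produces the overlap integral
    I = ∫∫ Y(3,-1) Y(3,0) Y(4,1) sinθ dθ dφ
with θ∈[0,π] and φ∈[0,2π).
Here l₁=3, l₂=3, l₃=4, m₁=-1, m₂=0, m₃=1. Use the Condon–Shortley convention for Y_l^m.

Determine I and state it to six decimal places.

-0.099323

Rules hold: Σm=0, L=10 even, 0≤4≤6.
N = 7·7·9 = 441
Δ = 2!·4!·4!/11! = 1/34650
Racah Σ t=0..2: t=0:+1/72 t=1:−1/16 t=2:+1/72 = -5/144
⇒ 3j(3 3 4; 0 0 0)² = 2/77, sgn -1
Racah Σ t=0..2: t=0:+1/288 t=1:−1/24 t=2:+1/48 = -5/288
⇒ 3j(3 3 4; -1 0 1)² = 5/462, sgn +1
4πI² = N·(3j₀)²·(3jₘ)² = 15/121
I = -1·√(0.123967/4π) = -0.09932258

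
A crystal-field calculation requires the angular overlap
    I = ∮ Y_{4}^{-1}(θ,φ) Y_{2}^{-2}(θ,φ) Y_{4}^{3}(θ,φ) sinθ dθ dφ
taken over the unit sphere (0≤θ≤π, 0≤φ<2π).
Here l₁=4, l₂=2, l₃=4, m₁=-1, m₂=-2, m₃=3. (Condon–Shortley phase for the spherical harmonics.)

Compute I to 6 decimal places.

Checks pass: Σm=0; 10 even; l₃=4∈[2,6].
(2·4+1)(2·2+1)(2·4+1) = 405
Δ: 2! 6! 2! / 11! → 1/13860
sum: t=0:+1/192 t=1:−1/36 t=2:+1/192 = -5/288
3j²(4 2 4; 0 0 0) = Δ·Π!·Σ² = 20/693  (sign -1)
sum: t=0:+1/480 = 1/480
3j²(4 2 4; -1 -2 3) = Δ·Π!·Σ² = 3/110  (sign -1)
combine: 4πI² = 405·20/693·3/110 = 270/847
take √, sign +1: I = 0.15927046

0.159270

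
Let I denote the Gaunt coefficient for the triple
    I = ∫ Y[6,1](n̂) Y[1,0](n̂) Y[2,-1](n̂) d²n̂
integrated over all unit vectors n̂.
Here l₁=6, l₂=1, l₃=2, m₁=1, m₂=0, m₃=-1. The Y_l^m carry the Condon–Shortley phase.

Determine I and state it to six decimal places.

0.000000

|6−1|≤2≤6+1 violated ⇒ I = 0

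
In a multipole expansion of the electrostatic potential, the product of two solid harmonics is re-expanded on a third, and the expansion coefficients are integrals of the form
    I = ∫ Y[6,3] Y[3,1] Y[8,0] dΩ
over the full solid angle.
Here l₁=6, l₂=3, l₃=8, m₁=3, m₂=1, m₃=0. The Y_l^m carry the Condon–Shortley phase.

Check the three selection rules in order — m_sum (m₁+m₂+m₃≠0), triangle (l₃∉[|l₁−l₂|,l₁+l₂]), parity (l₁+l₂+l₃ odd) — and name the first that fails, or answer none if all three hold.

azimuthal sum: 3 + 1 + 0 = 4  ✗
3 ≤ 8 ≤ 9 (triangle on l)
L = 6 + 3 + 8 = 17 (odd)

m_sum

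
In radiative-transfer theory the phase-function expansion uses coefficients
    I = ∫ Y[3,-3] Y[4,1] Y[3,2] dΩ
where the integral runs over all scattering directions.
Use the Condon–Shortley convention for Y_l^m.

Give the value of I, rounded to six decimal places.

Checks pass: Σm=0; 10 even; l₃=3∈[1,7].
(2·3+1)(2·4+1)(2·3+1) = 441
Δ: 4! 2! 4! / 11! → 1/34650
sum: t=1:−1/72 t=2:+1/16 t=3:−1/72 = 5/144
3j²(3 4 3; 0 0 0) = Δ·Π!·Σ² = 2/77  (sign -1)
sum: t=4:+1/288 = 1/288
3j²(3 4 3; -3 1 2) = Δ·Π!·Σ² = 5/231  (sign -1)
combine: 4πI² = 441·2/77·5/231 = 30/121
take √, sign +1: I = 0.14046335

0.140463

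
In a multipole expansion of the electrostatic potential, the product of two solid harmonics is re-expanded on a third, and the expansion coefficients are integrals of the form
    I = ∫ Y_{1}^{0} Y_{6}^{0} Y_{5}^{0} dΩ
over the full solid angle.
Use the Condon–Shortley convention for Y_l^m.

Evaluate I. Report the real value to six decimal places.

0.245154

Rules hold: Σm=0, L=12 even, 5≤5≤7.
N = 3·13·11 = 429
Δ = 2!·0!·10!/13! = 1/858
Racah Σ t=1..1: t=1:−1/14400 = -1/14400
⇒ 3j(1 6 5; 0 0 0)² = 6/143, sgn +1
(m-triple is (0,0,0) — same symbol as above.)
4πI² = N·(3j₀)²·(3jₘ)² = 108/143
I = +1·√(0.755245/4π) = 0.24515397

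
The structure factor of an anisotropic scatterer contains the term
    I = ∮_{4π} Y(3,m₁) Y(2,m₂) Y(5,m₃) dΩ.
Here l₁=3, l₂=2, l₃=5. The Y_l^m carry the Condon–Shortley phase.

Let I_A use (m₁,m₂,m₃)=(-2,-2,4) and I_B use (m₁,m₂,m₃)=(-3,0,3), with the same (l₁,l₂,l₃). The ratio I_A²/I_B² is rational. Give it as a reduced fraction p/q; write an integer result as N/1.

9/2

Same 3,2,5: normalisation and zero-m 3j drop out of the ratio.
A: Δ: 0! 6! 4! / 11! → 1/2310; sum: t=0:+1/2880 = 1/2880; 3j²(3 2 5; -2 -2 4) = Δ·Π!·Σ² = 3/55  (sign -1)
B: Δ: 0! 6! 4! / 11! → 1/2310; sum: t=0:+1/2880 = 1/2880; 3j²(3 2 5; -3 0 3) = Δ·Π!·Σ² = 2/165  (sign +1)
I_A²/I_B² = (3/55)/(2/165) = 9/2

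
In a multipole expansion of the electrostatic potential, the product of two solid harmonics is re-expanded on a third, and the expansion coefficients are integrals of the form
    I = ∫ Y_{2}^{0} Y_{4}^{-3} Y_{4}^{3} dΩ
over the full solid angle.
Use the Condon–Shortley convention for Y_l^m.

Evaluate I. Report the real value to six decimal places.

Rules hold: Σm=0, L=10 even, 2≤4≤6.
N = 5·9·9 = 405
Δ = 2!·2!·6!/11! = 1/13860
Racah Σ t=0..2: t=0:+1/192 t=1:−1/36 t=2:+1/192 = -5/288
⇒ 3j(2 4 4; 0 0 0)² = 20/693, sgn -1
Racah Σ t=0..1: t=0:+1/480 t=1:−1/720 = 1/1440
⇒ 3j(2 4 4; 0 -3 3)² = 7/1980, sgn -1
4πI² = N·(3j₀)²·(3jₘ)² = 5/121
I = +1·√(0.0413223/4π) = 0.05734392

0.057344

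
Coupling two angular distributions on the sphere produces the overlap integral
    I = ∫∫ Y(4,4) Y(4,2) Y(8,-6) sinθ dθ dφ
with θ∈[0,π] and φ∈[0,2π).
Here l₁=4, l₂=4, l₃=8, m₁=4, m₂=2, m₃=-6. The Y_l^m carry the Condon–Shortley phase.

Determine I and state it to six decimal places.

0.183531

m-sum 0 ✓  L=16 even ✓  0≤8≤8 ✓
Π(2lᵢ+1) = 9×9×17 = 1377
triangle coeff Δ(4,4,8) = 1/218790
Σ_t [0,0]: t=0:+1/331776 = 1/331776
(3j)²=490/21879 [(4 4 8; 0 0 0)], sign=+1
Σ_t [0,0]: t=0:+1/58060800 = 1/58060800
(3j)²=7/510 [(4 4 8; 4 2 -6)], sign=+1
⇒ 4πI² = 1029/2431
I = (+1)√(1029/2431/(4π)) = 0.18353136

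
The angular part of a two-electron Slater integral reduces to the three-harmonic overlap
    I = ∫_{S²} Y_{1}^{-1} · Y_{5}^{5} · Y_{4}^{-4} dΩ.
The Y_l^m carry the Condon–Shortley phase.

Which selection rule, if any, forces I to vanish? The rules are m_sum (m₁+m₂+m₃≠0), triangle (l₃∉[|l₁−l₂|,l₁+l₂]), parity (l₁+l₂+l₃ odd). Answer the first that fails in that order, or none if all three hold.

none

azimuthal sum: -1 + 5 − 4 = 0  ✓
4 ≤ 4 ≤ 6 (triangle on l)  ✓
L = 1 + 5 + 4 = 10 (even)  ✓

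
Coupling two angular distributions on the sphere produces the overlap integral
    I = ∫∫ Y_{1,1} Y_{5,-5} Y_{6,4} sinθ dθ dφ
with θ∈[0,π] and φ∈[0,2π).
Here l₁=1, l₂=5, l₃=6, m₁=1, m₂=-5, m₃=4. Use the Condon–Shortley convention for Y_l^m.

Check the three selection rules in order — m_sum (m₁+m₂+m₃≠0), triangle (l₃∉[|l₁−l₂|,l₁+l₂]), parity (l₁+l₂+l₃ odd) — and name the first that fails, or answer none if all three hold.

none

Σmᵢ = 0  ✓
l₃∈[|l₁−l₂|,l₁+l₂]=[4,6], have l₃=6  ✓
Σlᵢ = 12 ⇒ even  ✓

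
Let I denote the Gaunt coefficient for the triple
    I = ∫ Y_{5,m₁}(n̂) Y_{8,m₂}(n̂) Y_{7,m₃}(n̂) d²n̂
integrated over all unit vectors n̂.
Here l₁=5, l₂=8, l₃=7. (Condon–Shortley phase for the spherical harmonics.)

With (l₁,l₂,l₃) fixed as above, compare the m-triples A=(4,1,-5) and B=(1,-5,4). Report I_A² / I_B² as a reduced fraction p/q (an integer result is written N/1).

1587/143

l's match ⇒ only the (l;m) 3-j factors differ between A and B.
A: triangle coeff Δ(5,8,7) = 1/814773960; Σ_t [0,1]: t=0:+1/1567641600 t=1:−1/232243200 = -23/6270566400; (3j)²=529/50388 [(5 8 7; 4 1 -5)], sign=-1
B: triangle coeff Δ(5,8,7) = 1/814773960; Σ_t [0,3]: t=0:+1/522547200 t=1:−1/58060800 t=2:+1/69672960 t=3:−1/783820800 = -1/447897600; (3j)²=11/11628 [(5 8 7; 1 -5 4)], sign=+1
I_A²/I_B² = (529/50388)/(11/11628) = 1587/143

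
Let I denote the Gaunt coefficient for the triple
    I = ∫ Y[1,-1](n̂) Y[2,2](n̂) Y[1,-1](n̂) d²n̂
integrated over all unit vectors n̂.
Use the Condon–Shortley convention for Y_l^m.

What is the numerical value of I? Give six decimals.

0.309019

Checks pass: Σm=0; 4 even; l₃=1∈[1,3].
(2·1+1)(2·2+1)(2·1+1) = 45
Δ: 2! 0! 2! / 5! → 1/30
sum: t=1:−1/1 = -1/1
3j²(1 2 1; 0 0 0) = Δ·Π!·Σ² = 2/15  (sign +1)
sum: t=2:+1/4 = 1/4
3j²(1 2 1; -1 2 -1) = Δ·Π!·Σ² = 1/5  (sign +1)
combine: 4πI² = 45·2/15·1/5 = 6/5
take √, sign +1: I = 0.30901936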